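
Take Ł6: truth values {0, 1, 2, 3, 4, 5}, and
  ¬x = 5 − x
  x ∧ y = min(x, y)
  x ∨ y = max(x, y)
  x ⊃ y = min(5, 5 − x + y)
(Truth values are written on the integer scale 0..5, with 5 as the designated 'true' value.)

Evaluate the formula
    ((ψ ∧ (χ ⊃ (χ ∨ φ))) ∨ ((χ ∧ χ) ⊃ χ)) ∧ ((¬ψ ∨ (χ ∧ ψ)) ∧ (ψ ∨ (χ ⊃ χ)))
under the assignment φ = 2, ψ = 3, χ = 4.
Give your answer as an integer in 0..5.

3

χ ∨ φ = 4 ∨ 2 = 4
χ ⊃ (χ ∨ φ) = 4 ⊃ 4 = 5
ψ ∧ (χ ⊃ (χ ∨ φ)) = 3 ∧ 5 = 3
χ ∧ χ = 4 ∧ 4 = 4
(χ ∧ χ) ⊃ χ = 4 ⊃ 4 = 5
(ψ ∧ (χ ⊃ (χ ∨ φ))) ∨ ((χ ∧ χ) ⊃ χ) = 3 ∨ 5 = 5
¬ψ = ¬3 = 2
χ ∧ ψ = 4 ∧ 3 = 3
¬ψ ∨ (χ ∧ ψ) = 2 ∨ 3 = 3
χ ⊃ χ = 4 ⊃ 4 = 5
ψ ∨ (χ ⊃ χ) = 3 ∨ 5 = 5
(¬ψ ∨ (χ ∧ ψ)) ∧ (ψ ∨ (χ ⊃ χ)) = 3 ∧ 5 = 3
((ψ ∧ (χ ⊃ (χ ∨ φ))) ∨ ((χ ∧ χ) ⊃ χ)) ∧ ((¬ψ ∨ (χ ∧ ψ)) ∧ (ψ ∨ (χ ⊃ χ))) = 5 ∧ 3 = 3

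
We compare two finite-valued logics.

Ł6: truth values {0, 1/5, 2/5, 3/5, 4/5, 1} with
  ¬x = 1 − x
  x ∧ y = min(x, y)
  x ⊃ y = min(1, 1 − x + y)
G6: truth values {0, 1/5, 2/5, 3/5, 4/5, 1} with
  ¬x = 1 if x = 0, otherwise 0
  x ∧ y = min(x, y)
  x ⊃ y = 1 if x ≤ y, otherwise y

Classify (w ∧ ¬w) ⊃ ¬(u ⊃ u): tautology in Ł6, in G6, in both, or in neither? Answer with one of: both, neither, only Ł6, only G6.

only G6

In Ł6: at u = 0, w = 1/5 the value is 4/5 — not a tautology.
In G6: every assignment gives 1 — tautology.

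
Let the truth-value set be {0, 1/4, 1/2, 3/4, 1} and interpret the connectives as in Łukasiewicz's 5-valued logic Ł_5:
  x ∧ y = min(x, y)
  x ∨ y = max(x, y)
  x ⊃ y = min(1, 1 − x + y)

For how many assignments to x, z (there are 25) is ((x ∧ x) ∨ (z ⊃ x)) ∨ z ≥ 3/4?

value 1: 19 assignments (counts)
value 3/4: 5 assignments (counts)
value 1/2: 1 assignment
So 24 of the 25 assignments meet the threshold.

24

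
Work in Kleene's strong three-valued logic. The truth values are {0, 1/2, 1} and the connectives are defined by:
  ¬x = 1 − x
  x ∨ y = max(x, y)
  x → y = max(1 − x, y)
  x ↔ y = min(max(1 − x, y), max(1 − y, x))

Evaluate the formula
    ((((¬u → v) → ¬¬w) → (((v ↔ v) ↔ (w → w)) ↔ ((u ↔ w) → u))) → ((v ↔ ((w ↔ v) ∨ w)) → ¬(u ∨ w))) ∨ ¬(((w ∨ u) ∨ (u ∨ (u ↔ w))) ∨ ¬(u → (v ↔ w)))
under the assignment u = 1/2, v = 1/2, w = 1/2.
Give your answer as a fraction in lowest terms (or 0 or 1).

¬u = ¬1/2 = 1/2
¬u → v = 1/2 → 1/2 = 1/2
¬w = ¬1/2 = 1/2
¬¬w = ¬1/2 = 1/2
(¬u → v) → ¬¬w = 1/2 → 1/2 = 1/2
v ↔ v = 1/2 ↔ 1/2 = 1/2
w → w = 1/2 → 1/2 = 1/2
(v ↔ v) ↔ (w → w) = 1/2 ↔ 1/2 = 1/2
u ↔ w = 1/2 ↔ 1/2 = 1/2
(u ↔ w) → u = 1/2 → 1/2 = 1/2
((v ↔ v) ↔ (w → w)) ↔ ((u ↔ w) → u) = 1/2 ↔ 1/2 = 1/2
((¬u → v) → ¬¬w) → (((v ↔ v) ↔ (w → w)) ↔ ((u ↔ w) → u)) = 1/2 → 1/2 = 1/2
w ↔ v = 1/2 ↔ 1/2 = 1/2
(w ↔ v) ∨ w = 1/2 ∨ 1/2 = 1/2
v ↔ ((w ↔ v) ∨ w) = 1/2 ↔ 1/2 = 1/2
u ∨ w = 1/2 ∨ 1/2 = 1/2
¬(u ∨ w) = ¬1/2 = 1/2
(v ↔ ((w ↔ v) ∨ w)) → ¬(u ∨ w) = 1/2 → 1/2 = 1/2
(((¬u → v) → ¬¬w) → (((v ↔ v) ↔ (w → w)) ↔ ((u ↔ w) → u))) → ((v ↔ ((w ↔ v) ∨ w)) → ¬(u ∨ w)) = 1/2 → 1/2 = 1/2
w ∨ u = 1/2 ∨ 1/2 = 1/2
u ↔ w = 1/2 ↔ 1/2 = 1/2
u ∨ (u ↔ w) = 1/2 ∨ 1/2 = 1/2
(w ∨ u) ∨ (u ∨ (u ↔ w)) = 1/2 ∨ 1/2 = 1/2
v ↔ w = 1/2 ↔ 1/2 = 1/2
u → (v ↔ w) = 1/2 → 1/2 = 1/2
¬(u → (v ↔ w)) = ¬1/2 = 1/2
((w ∨ u) ∨ (u ∨ (u ↔ w))) ∨ ¬(u → (v ↔ w)) = 1/2 ∨ 1/2 = 1/2
¬(((w ∨ u) ∨ (u ∨ (u ↔ w))) ∨ ¬(u → (v ↔ w))) = ¬1/2 = 1/2
((((¬u → v) → ¬¬w) → (((v ↔ v) ↔ (w → w)) ↔ ((u ↔ w) → u))) → ((v ↔ ((w ↔ v) ∨ w)) → ¬(u ∨ w))) ∨ ¬(((w ∨ u) ∨ (u ∨ (u ↔ w))) ∨ ¬(u → (v ↔ w))) = 1/2 ∨ 1/2 = 1/2

1/2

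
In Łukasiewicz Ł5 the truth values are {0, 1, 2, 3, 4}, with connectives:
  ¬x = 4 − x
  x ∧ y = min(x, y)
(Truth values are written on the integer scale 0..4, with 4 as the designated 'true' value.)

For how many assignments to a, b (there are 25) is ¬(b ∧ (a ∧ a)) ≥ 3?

value 4: 9 assignments (counts)
value 3: 7 assignments (counts)
value 2: 5 assignments
value 1: 3 assignments
value 0: 1 assignment
So 16 of the 25 assignments meet the threshold.

16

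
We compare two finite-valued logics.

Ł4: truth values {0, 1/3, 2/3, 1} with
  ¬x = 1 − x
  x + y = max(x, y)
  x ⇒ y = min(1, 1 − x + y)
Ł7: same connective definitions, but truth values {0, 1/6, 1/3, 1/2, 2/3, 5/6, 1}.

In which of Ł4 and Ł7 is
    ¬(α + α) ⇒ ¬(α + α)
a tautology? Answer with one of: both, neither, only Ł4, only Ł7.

both

In Ł4: every assignment gives 1 — tautology.
In Ł7: every assignment gives 1 — tautology.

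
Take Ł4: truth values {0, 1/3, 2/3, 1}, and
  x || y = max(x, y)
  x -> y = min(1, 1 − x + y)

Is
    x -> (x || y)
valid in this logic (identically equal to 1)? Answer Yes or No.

Yes

x = 0, y = 0 ↦ 1
x = 0, y = 1/3 ↦ 1
x = 0, y = 2/3 ↦ 1
x = 0, y = 1 ↦ 1
x = 1/3, y = 0 ↦ 1
x = 1/3, y = 1/3 ↦ 1
x = 1/3, y = 2/3 ↦ 1
x = 1/3, y = 1 ↦ 1
x = 2/3, y = 0 ↦ 1
x = 2/3, y = 1/3 ↦ 1
x = 2/3, y = 2/3 ↦ 1
x = 2/3, y = 1 ↦ 1
x = 1, y = 0 ↦ 1
x = 1, y = 1/3 ↦ 1
x = 1, y = 2/3 ↦ 1
x = 1, y = 1 ↦ 1
Every assignment gives a value ≥ 1.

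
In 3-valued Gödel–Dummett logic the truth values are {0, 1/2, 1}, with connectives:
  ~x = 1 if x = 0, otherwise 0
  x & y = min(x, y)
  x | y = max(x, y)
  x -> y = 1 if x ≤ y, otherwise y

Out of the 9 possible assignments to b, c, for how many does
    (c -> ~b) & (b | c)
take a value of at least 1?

b = 0, c = 0 ↦ 0  <
b = 0, c = 1/2 ↦ 1/2  <
b = 0, c = 1 ↦ 1  ≥
b = 1/2, c = 0 ↦ 1/2  <
b = 1/2, c = 1/2 ↦ 0  <
b = 1/2, c = 1 ↦ 0  <
b = 1, c = 0 ↦ 1  ≥
b = 1, c = 1/2 ↦ 0  <
b = 1, c = 1 ↦ 0  <
So 2 of the 9 assignments meet the threshold.

2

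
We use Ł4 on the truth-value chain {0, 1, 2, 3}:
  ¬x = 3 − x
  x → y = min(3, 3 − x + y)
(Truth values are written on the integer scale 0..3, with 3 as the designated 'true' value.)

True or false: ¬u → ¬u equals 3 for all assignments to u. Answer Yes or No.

Yes

u = 0 ↦ 3
u = 1 ↦ 3
u = 2 ↦ 3
u = 3 ↦ 3
Every assignment gives a value ≥ 3.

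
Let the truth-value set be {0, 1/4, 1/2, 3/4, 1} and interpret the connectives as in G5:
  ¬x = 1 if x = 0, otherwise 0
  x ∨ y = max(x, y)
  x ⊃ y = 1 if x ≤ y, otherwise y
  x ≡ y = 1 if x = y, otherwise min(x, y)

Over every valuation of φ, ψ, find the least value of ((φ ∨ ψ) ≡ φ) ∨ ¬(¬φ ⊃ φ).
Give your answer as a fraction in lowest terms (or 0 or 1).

Take φ = 1/4, ψ = 1/2:
φ ∨ ψ = 1/4 ∨ 1/2 = 1/2
(φ ∨ ψ) ≡ φ = 1/2 ≡ 1/4 = 1/4
¬φ = ¬1/4 = 0
¬φ ⊃ φ = 0 ⊃ 1/4 = 1
¬(¬φ ⊃ φ) = ¬1 = 0
((φ ∨ ψ) ≡ φ) ∨ ¬(¬φ ⊃ φ) = 1/4 ∨ 0 = 1/4
No assignment yields a value below 1/4, so this is the minimum.

1/4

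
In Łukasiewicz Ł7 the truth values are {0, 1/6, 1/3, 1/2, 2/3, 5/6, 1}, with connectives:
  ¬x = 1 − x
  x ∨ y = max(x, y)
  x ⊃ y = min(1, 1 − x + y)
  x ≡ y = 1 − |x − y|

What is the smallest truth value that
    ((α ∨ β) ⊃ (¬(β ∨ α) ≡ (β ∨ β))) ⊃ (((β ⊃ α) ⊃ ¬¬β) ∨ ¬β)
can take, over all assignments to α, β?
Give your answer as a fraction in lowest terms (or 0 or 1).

Take α = 1/2, β = 1/2:
α ∨ β = 1/2 ∨ 1/2 = 1/2
β ∨ α = 1/2 ∨ 1/2 = 1/2
¬(β ∨ α) = ¬1/2 = 1/2
β ∨ β = 1/2 ∨ 1/2 = 1/2
¬(β ∨ α) ≡ (β ∨ β) = 1/2 ≡ 1/2 = 1
(α ∨ β) ⊃ (¬(β ∨ α) ≡ (β ∨ β)) = 1/2 ⊃ 1 = 1
β ⊃ α = 1/2 ⊃ 1/2 = 1
¬β = ¬1/2 = 1/2
¬¬β = ¬1/2 = 1/2
(β ⊃ α) ⊃ ¬¬β = 1 ⊃ 1/2 = 1/2
¬β = ¬1/2 = 1/2
((β ⊃ α) ⊃ ¬¬β) ∨ ¬β = 1/2 ∨ 1/2 = 1/2
((α ∨ β) ⊃ (¬(β ∨ α) ≡ (β ∨ β))) ⊃ (((β ⊃ α) ⊃ ¬¬β) ∨ ¬β) = 1 ⊃ 1/2 = 1/2
No assignment yields a value below 1/2, so this is the minimum.

1/2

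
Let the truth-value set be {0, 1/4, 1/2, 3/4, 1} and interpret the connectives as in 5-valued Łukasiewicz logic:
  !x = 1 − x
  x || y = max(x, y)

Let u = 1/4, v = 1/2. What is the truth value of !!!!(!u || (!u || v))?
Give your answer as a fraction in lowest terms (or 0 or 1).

!u = !1/4 = 3/4
!u = !1/4 = 3/4
!u || v = 3/4 || 1/2 = 3/4
!u || (!u || v) = 3/4 || 3/4 = 3/4
!(!u || (!u || v)) = !3/4 = 1/4
!!(!u || (!u || v)) = !1/4 = 3/4
!!!(!u || (!u || v)) = !3/4 = 1/4
!!!!(!u || (!u || v)) = !1/4 = 3/4

3/4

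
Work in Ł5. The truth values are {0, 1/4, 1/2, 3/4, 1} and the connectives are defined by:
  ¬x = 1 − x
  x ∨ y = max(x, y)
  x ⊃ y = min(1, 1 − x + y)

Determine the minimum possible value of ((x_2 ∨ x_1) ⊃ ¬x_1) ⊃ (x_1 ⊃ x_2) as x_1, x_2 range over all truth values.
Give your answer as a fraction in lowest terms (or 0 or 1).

1/2

Take x_1 = 1/2, x_2 = 0:
x_2 ∨ x_1 = 0 ∨ 1/2 = 1/2
¬x_1 = ¬1/2 = 1/2
(x_2 ∨ x_1) ⊃ ¬x_1 = 1/2 ⊃ 1/2 = 1
x_1 ⊃ x_2 = 1/2 ⊃ 0 = 1/2
((x_2 ∨ x_1) ⊃ ¬x_1) ⊃ (x_1 ⊃ x_2) = 1 ⊃ 1/2 = 1/2
No assignment yields a value below 1/2, so this is the minimum.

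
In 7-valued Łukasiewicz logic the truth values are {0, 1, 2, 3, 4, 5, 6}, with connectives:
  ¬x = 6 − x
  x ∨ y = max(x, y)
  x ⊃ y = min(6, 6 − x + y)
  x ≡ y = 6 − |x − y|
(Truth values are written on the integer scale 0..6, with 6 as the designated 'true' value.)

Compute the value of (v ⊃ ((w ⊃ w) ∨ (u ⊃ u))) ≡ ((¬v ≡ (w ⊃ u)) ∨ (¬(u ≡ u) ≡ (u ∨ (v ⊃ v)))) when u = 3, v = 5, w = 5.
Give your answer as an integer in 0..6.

3

w ⊃ w = 5 ⊃ 5 = 6
u ⊃ u = 3 ⊃ 3 = 6
(w ⊃ w) ∨ (u ⊃ u) = 6 ∨ 6 = 6
v ⊃ ((w ⊃ w) ∨ (u ⊃ u)) = 5 ⊃ 6 = 6
¬v = ¬5 = 1
w ⊃ u = 5 ⊃ 3 = 4
¬v ≡ (w ⊃ u) = 1 ≡ 4 = 3
u ≡ u = 3 ≡ 3 = 6
¬(u ≡ u) = ¬6 = 0
v ⊃ v = 5 ⊃ 5 = 6
u ∨ (v ⊃ v) = 3 ∨ 6 = 6
¬(u ≡ u) ≡ (u ∨ (v ⊃ v)) = 0 ≡ 6 = 0
(¬v ≡ (w ⊃ u)) ∨ (¬(u ≡ u) ≡ (u ∨ (v ⊃ v))) = 3 ∨ 0 = 3
(v ⊃ ((w ⊃ w) ∨ (u ⊃ u))) ≡ ((¬v ≡ (w ⊃ u)) ∨ (¬(u ≡ u) ≡ (u ∨ (v ⊃ v)))) = 6 ≡ 3 = 3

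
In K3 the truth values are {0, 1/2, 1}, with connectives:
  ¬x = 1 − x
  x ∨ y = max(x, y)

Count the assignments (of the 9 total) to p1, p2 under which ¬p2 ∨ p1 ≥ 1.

p1 = 0, p2 = 0 ↦ 1  ≥
p1 = 0, p2 = 1/2 ↦ 1/2  <
p1 = 0, p2 = 1 ↦ 0  <
p1 = 1/2, p2 = 0 ↦ 1  ≥
p1 = 1/2, p2 = 1/2 ↦ 1/2  <
p1 = 1/2, p2 = 1 ↦ 1/2  <
p1 = 1, p2 = 0 ↦ 1  ≥
p1 = 1, p2 = 1/2 ↦ 1  ≥
p1 = 1, p2 = 1 ↦ 1  ≥
So 5 of the 9 assignments meet the threshold.

5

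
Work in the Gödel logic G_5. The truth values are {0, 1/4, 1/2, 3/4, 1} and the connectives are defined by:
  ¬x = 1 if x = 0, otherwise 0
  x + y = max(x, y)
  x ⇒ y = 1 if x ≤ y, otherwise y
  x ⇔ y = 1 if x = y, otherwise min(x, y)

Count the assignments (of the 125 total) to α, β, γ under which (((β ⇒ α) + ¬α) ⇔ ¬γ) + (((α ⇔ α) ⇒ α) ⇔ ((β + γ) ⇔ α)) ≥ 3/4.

value 1: 93 assignments (counts)
value 3/4: 12 assignments (counts)
value 1/2: 12 assignments
value 1/4: 8 assignments
So 105 of the 125 assignments meet the threshold.

105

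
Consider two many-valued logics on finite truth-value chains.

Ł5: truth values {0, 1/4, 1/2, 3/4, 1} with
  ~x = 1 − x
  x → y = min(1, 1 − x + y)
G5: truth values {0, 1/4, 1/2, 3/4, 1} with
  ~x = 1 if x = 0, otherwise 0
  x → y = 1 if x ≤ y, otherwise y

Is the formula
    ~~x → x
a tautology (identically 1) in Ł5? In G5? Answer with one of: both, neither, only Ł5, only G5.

In Ł5: every assignment gives 1 — tautology.
In G5: at x = 1/4 the value is 1/4 — not a tautology.

only Ł5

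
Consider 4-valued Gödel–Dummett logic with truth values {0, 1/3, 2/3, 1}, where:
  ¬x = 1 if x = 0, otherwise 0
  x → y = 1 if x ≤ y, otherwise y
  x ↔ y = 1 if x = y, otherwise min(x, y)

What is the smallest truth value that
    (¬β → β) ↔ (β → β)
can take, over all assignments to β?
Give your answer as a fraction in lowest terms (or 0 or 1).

0

Take β = 0:
¬β = ¬0 = 1
¬β → β = 1 → 0 = 0
β → β = 0 → 0 = 1
(¬β → β) ↔ (β → β) = 0 ↔ 1 = 0
No assignment yields a value below 0, so this is the minimum.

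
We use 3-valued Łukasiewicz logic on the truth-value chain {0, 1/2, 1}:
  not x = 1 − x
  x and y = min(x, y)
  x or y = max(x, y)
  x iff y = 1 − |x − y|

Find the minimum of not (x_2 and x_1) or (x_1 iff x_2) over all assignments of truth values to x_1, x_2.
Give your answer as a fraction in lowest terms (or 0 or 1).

1/2

Take x_1 = 1/2, x_2 = 1:
x_2 and x_1 = 1 and 1/2 = 1/2
not (x_2 and x_1) = not 1/2 = 1/2
x_1 iff x_2 = 1/2 iff 1 = 1/2
not (x_2 and x_1) or (x_1 iff x_2) = 1/2 or 1/2 = 1/2
No assignment yields a value below 1/2, so this is the minimum.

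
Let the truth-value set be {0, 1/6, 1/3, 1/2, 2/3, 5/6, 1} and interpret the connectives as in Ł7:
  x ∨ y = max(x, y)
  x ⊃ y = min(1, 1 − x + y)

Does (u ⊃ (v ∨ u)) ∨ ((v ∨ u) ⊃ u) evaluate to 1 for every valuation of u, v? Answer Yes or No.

At u = 0, v = 1/6, for instance:
v ∨ u = 1/6 ∨ 0 = 1/6
u ⊃ (v ∨ u) = 0 ⊃ 1/6 = 1
(v ∨ u) ⊃ u = 1/6 ⊃ 0 = 5/6
(u ⊃ (v ∨ u)) ∨ ((v ∨ u) ⊃ u) = 1 ∨ 5/6 = 1
and checking the remaining 48 assignments likewise gives ≥ 1 in every case.

Yes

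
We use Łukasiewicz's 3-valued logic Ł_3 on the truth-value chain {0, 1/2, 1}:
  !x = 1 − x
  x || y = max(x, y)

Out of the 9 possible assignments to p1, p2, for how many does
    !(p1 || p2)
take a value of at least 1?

p1 = 0, p2 = 0 ↦ 1  ≥
p1 = 0, p2 = 1/2 ↦ 1/2  <
p1 = 0, p2 = 1 ↦ 0  <
p1 = 1/2, p2 = 0 ↦ 1/2  <
p1 = 1/2, p2 = 1/2 ↦ 1/2  <
p1 = 1/2, p2 = 1 ↦ 0  <
p1 = 1, p2 = 0 ↦ 0  <
p1 = 1, p2 = 1/2 ↦ 0  <
p1 = 1, p2 = 1 ↦ 0  <
So 1 of the 9 assignments meets the threshold.

1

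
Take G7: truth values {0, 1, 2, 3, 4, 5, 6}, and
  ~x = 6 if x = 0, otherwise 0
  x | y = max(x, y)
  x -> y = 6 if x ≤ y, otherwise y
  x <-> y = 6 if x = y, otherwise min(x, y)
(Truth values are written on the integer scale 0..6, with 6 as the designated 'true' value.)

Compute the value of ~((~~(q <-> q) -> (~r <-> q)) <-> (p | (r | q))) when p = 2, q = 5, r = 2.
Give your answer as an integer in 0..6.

6

q <-> q = 5 <-> 5 = 6
~(q <-> q) = ~6 = 0
~~(q <-> q) = ~0 = 6
~r = ~2 = 0
~r <-> q = 0 <-> 5 = 0
~~(q <-> q) -> (~r <-> q) = 6 -> 0 = 0
r | q = 2 | 5 = 5
p | (r | q) = 2 | 5 = 5
(~~(q <-> q) -> (~r <-> q)) <-> (p | (r | q)) = 0 <-> 5 = 0
~((~~(q <-> q) -> (~r <-> q)) <-> (p | (r | q))) = ~0 = 6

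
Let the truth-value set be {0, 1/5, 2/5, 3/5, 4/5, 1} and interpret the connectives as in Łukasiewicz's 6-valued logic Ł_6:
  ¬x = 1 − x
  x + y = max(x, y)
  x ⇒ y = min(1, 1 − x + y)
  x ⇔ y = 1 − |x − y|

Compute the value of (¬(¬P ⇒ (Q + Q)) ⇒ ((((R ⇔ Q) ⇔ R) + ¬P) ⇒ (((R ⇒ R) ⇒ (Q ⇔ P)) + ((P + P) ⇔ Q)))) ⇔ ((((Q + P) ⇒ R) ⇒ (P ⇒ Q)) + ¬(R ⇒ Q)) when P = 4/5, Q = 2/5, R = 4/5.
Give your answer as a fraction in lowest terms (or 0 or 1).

¬P = ¬4/5 = 1/5
Q + Q = 2/5 + 2/5 = 2/5
¬P ⇒ (Q + Q) = 1/5 ⇒ 2/5 = 1
¬(¬P ⇒ (Q + Q)) = ¬1 = 0
R ⇔ Q = 4/5 ⇔ 2/5 = 3/5
(R ⇔ Q) ⇔ R = 3/5 ⇔ 4/5 = 4/5
¬P = ¬4/5 = 1/5
((R ⇔ Q) ⇔ R) + ¬P = 4/5 + 1/5 = 4/5
R ⇒ R = 4/5 ⇒ 4/5 = 1
Q ⇔ P = 2/5 ⇔ 4/5 = 3/5
(R ⇒ R) ⇒ (Q ⇔ P) = 1 ⇒ 3/5 = 3/5
P + P = 4/5 + 4/5 = 4/5
(P + P) ⇔ Q = 4/5 ⇔ 2/5 = 3/5
((R ⇒ R) ⇒ (Q ⇔ P)) + ((P + P) ⇔ Q) = 3/5 + 3/5 = 3/5
(((R ⇔ Q) ⇔ R) + ¬P) ⇒ (((R ⇒ R) ⇒ (Q ⇔ P)) + ((P + P) ⇔ Q)) = 4/5 ⇒ 3/5 = 4/5
¬(¬P ⇒ (Q + Q)) ⇒ ((((R ⇔ Q) ⇔ R) + ¬P) ⇒ (((R ⇒ R) ⇒ (Q ⇔ P)) + ((P + P) ⇔ Q))) = 0 ⇒ 4/5 = 1
Q + P = 2/5 + 4/5 = 4/5
(Q + P) ⇒ R = 4/5 ⇒ 4/5 = 1
P ⇒ Q = 4/5 ⇒ 2/5 = 3/5
((Q + P) ⇒ R) ⇒ (P ⇒ Q) = 1 ⇒ 3/5 = 3/5
R ⇒ Q = 4/5 ⇒ 2/5 = 3/5
¬(R ⇒ Q) = ¬3/5 = 2/5
(((Q + P) ⇒ R) ⇒ (P ⇒ Q)) + ¬(R ⇒ Q) = 3/5 + 2/5 = 3/5
(¬(¬P ⇒ (Q + Q)) ⇒ ((((R ⇔ Q) ⇔ R) + ¬P) ⇒ (((R ⇒ R) ⇒ (Q ⇔ P)) + ((P + P) ⇔ Q)))) ⇔ ((((Q + P) ⇒ R) ⇒ (P ⇒ Q)) + ¬(R ⇒ Q)) = 1 ⇔ 3/5 = 3/5

3/5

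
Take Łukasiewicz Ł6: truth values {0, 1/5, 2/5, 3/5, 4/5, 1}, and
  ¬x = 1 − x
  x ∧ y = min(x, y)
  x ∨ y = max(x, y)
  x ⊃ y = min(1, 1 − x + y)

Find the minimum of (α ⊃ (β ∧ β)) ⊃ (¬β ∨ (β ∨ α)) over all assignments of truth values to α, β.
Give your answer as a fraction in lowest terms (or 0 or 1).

Take α = 0, β = 2/5:
β ∧ β = 2/5 ∧ 2/5 = 2/5
α ⊃ (β ∧ β) = 0 ⊃ 2/5 = 1
¬β = ¬2/5 = 3/5
β ∨ α = 2/5 ∨ 0 = 2/5
¬β ∨ (β ∨ α) = 3/5 ∨ 2/5 = 3/5
(α ⊃ (β ∧ β)) ⊃ (¬β ∨ (β ∨ α)) = 1 ⊃ 3/5 = 3/5
No assignment yields a value below 3/5, so this is the minimum.

3/5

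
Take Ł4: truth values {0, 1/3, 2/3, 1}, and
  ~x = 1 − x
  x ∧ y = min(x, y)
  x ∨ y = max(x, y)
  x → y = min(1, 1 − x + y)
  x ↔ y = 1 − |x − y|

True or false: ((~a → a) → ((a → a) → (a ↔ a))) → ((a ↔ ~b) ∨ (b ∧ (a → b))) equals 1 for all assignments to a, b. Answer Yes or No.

Counterexample: take a = 0, b = 0.
~a = ~0 = 1
~a → a = 1 → 0 = 0
a → a = 0 → 0 = 1
a ↔ a = 0 ↔ 0 = 1
(a → a) → (a ↔ a) = 1 → 1 = 1
(~a → a) → ((a → a) → (a ↔ a)) = 0 → 1 = 1
~b = ~0 = 1
a ↔ ~b = 0 ↔ 1 = 0
a → b = 0 → 0 = 1
b ∧ (a → b) = 0 ∧ 1 = 0
(a ↔ ~b) ∨ (b ∧ (a → b)) = 0 ∨ 0 = 0
((~a → a) → ((a → a) → (a ↔ a))) → ((a ↔ ~b) ∨ (b ∧ (a → b))) = 1 → 0 = 0
This gives 0 ≠ 1.

No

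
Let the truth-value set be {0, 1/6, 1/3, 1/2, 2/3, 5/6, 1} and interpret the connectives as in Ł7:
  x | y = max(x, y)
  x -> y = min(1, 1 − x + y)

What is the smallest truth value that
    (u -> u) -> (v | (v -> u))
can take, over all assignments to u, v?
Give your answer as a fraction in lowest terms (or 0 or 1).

Take u = 0, v = 1/2:
u -> u = 0 -> 0 = 1
v -> u = 1/2 -> 0 = 1/2
v | (v -> u) = 1/2 | 1/2 = 1/2
(u -> u) -> (v | (v -> u)) = 1 -> 1/2 = 1/2
No assignment yields a value below 1/2, so this is the minimum.

1/2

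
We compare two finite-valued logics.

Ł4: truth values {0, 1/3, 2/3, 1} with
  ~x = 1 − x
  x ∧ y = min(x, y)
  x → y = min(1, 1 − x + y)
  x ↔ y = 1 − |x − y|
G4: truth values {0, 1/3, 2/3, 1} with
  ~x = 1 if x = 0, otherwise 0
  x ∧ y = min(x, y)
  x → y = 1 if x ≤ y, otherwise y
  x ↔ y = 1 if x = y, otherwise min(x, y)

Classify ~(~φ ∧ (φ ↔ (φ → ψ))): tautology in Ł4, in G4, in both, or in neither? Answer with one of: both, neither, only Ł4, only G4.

only G4

In Ł4: at φ = 1/3, ψ = 0 the value is 1/3 — not a tautology.
In G4: every assignment gives 1 — tautology.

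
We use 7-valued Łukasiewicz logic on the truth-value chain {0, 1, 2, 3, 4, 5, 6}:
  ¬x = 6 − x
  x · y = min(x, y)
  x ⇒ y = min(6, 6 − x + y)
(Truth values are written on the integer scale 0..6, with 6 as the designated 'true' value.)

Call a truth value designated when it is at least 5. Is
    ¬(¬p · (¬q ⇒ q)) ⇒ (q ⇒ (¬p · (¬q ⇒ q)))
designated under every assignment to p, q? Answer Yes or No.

No

Counterexample: take p = 4, q = 6.
¬p = ¬4 = 2
¬q = ¬6 = 0
¬q ⇒ q = 0 ⇒ 6 = 6
¬p · (¬q ⇒ q) = 2 · 6 = 2
¬(¬p · (¬q ⇒ q)) = ¬2 = 4
q ⇒ (¬p · (¬q ⇒ q)) = 6 ⇒ 2 = 2
¬(¬p · (¬q ⇒ q)) ⇒ (q ⇒ (¬p · (¬q ⇒ q))) = 4 ⇒ 2 = 4
This gives 4, which is below 5.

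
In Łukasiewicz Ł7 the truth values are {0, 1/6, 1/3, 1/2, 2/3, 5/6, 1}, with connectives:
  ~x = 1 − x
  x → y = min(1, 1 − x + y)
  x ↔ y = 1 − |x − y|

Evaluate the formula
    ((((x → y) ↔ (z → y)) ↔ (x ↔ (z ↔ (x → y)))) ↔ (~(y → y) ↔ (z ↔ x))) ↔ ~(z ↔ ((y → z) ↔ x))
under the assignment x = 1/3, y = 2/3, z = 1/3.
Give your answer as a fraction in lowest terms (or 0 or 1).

x → y = 1/3 → 2/3 = 1
z → y = 1/3 → 2/3 = 1
(x → y) ↔ (z → y) = 1 ↔ 1 = 1
x → y = 1/3 → 2/3 = 1
z ↔ (x → y) = 1/3 ↔ 1 = 1/3
x ↔ (z ↔ (x → y)) = 1/3 ↔ 1/3 = 1
((x → y) ↔ (z → y)) ↔ (x ↔ (z ↔ (x → y))) = 1 ↔ 1 = 1
y → y = 2/3 → 2/3 = 1
~(y → y) = ~1 = 0
z ↔ x = 1/3 ↔ 1/3 = 1
~(y → y) ↔ (z ↔ x) = 0 ↔ 1 = 0
(((x → y) ↔ (z → y)) ↔ (x ↔ (z ↔ (x → y)))) ↔ (~(y → y) ↔ (z ↔ x)) = 1 ↔ 0 = 0
y → z = 2/3 → 1/3 = 2/3
(y → z) ↔ x = 2/3 ↔ 1/3 = 2/3
z ↔ ((y → z) ↔ x) = 1/3 ↔ 2/3 = 2/3
~(z ↔ ((y → z) ↔ x)) = ~2/3 = 1/3
((((x → y) ↔ (z → y)) ↔ (x ↔ (z ↔ (x → y)))) ↔ (~(y → y) ↔ (z ↔ x))) ↔ ~(z ↔ ((y → z) ↔ x)) = 0 ↔ 1/3 = 2/3

2/3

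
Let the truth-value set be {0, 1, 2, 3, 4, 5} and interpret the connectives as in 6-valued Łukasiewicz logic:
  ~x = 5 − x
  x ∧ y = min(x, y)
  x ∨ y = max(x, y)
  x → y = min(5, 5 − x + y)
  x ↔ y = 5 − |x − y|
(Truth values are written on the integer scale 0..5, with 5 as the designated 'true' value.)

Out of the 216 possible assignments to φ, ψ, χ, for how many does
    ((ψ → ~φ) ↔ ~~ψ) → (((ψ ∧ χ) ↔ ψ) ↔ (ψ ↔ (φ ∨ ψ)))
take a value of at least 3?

value 5: 163 assignments (counts)
value 4: 27 assignments (counts)
value 3: 15 assignments (counts)
value 2: 7 assignments
value 1: 3 assignments
value 0: 1 assignment
So 205 of the 216 assignments meet the threshold.

205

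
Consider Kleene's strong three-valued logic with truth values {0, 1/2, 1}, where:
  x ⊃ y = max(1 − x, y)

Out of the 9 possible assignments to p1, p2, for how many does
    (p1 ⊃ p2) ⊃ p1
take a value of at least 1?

p1 = 0, p2 = 0 ↦ 0  <
p1 = 0, p2 = 1/2 ↦ 0  <
p1 = 0, p2 = 1 ↦ 0  <
p1 = 1/2, p2 = 0 ↦ 1/2  <
p1 = 1/2, p2 = 1/2 ↦ 1/2  <
p1 = 1/2, p2 = 1 ↦ 1/2  <
p1 = 1, p2 = 0 ↦ 1  ≥
p1 = 1, p2 = 1/2 ↦ 1  ≥
p1 = 1, p2 = 1 ↦ 1  ≥
So 3 of the 9 assignments meet the threshold.

3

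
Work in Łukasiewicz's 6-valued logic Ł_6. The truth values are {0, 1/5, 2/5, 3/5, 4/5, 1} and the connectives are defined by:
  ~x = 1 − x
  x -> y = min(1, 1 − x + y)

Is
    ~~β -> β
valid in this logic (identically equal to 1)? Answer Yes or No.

β = 0 ↦ 1
β = 1/5 ↦ 1
β = 2/5 ↦ 1
β = 3/5 ↦ 1
β = 4/5 ↦ 1
β = 1 ↦ 1
Every assignment gives a value ≥ 1.

Yes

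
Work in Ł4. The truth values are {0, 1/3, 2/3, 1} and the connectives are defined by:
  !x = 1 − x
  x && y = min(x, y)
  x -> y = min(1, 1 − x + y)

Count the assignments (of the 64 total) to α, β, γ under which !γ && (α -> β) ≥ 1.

10

value 1: 10 assignments (counts)
value 2/3: 16 assignments
value 1/3: 19 assignments
value 0: 19 assignments
So 10 of the 64 assignments meet the threshold.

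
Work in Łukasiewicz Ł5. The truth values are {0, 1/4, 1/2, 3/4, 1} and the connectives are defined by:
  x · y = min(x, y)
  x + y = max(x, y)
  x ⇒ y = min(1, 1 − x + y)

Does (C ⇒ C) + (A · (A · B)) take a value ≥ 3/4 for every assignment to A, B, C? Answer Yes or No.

At A = 1, B = 1/2, C = 3/4, for instance:
C ⇒ C = 3/4 ⇒ 3/4 = 1
A · B = 1 · 1/2 = 1/2
A · (A · B) = 1 · 1/2 = 1/2
(C ⇒ C) + (A · (A · B)) = 1 + 1/2 = 1
and checking the remaining 124 assignments likewise gives ≥ 3/4 in every case.

Yes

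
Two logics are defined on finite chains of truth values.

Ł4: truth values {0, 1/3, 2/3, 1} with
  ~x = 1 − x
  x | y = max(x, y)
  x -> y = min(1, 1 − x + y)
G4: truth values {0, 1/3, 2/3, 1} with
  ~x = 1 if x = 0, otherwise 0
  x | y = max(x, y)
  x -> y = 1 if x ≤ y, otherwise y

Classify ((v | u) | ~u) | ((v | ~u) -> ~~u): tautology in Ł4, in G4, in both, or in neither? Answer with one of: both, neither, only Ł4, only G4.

only G4

In Ł4: at u = 1/3, v = 0 the value is 2/3 — not a tautology.
In G4: every assignment gives 1 — tautology.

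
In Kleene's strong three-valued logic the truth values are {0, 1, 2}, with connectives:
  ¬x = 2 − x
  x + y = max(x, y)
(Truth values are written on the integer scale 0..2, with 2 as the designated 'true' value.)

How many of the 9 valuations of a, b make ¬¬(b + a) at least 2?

a = 0, b = 0 ↦ 0  <
a = 0, b = 1 ↦ 1  <
a = 0, b = 2 ↦ 2  ≥
a = 1, b = 0 ↦ 1  <
a = 1, b = 1 ↦ 1  <
a = 1, b = 2 ↦ 2  ≥
a = 2, b = 0 ↦ 2  ≥
a = 2, b = 1 ↦ 2  ≥
a = 2, b = 2 ↦ 2  ≥
So 5 of the 9 assignments meet the threshold.

5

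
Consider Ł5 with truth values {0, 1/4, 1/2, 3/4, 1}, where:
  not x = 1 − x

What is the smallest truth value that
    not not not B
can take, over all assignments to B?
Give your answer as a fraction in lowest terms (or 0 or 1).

Take B = 1:
not B = not 1 = 0
not not B = not 0 = 1
not not not B = not 1 = 0
No assignment yields a value below 0, so this is the minimum.

0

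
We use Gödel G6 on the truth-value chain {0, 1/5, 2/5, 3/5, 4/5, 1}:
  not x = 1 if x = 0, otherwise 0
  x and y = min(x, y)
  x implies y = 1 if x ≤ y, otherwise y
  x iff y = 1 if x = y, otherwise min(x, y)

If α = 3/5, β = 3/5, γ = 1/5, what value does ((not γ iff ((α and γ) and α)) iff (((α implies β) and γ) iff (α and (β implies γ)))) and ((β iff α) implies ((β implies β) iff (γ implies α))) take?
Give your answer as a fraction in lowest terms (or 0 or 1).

0

not γ = not 1/5 = 0
α and γ = 3/5 and 1/5 = 1/5
(α and γ) and α = 1/5 and 3/5 = 1/5
not γ iff ((α and γ) and α) = 0 iff 1/5 = 0
α implies β = 3/5 implies 3/5 = 1
(α implies β) and γ = 1 and 1/5 = 1/5
β implies γ = 3/5 implies 1/5 = 1/5
α and (β implies γ) = 3/5 and 1/5 = 1/5
((α implies β) and γ) iff (α and (β implies γ)) = 1/5 iff 1/5 = 1
(not γ iff ((α and γ) and α)) iff (((α implies β) and γ) iff (α and (β implies γ))) = 0 iff 1 = 0
β iff α = 3/5 iff 3/5 = 1
β implies β = 3/5 implies 3/5 = 1
γ implies α = 1/5 implies 3/5 = 1
(β implies β) iff (γ implies α) = 1 iff 1 = 1
(β iff α) implies ((β implies β) iff (γ implies α)) = 1 implies 1 = 1
((not γ iff ((α and γ) and α)) iff (((α implies β) and γ) iff (α and (β implies γ)))) and ((β iff α) implies ((β implies β) iff (γ implies α))) = 0 and 1 = 0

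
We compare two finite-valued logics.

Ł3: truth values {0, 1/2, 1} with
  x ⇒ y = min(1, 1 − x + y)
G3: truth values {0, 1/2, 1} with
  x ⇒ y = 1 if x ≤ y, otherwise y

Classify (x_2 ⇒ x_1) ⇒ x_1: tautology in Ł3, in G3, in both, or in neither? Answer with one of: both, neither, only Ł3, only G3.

In Ł3: at x_1 = 0, x_2 = 0 the value is 0 — not a tautology.
In G3: at x_1 = 0, x_2 = 0 the value is 0 — not a tautology.

neither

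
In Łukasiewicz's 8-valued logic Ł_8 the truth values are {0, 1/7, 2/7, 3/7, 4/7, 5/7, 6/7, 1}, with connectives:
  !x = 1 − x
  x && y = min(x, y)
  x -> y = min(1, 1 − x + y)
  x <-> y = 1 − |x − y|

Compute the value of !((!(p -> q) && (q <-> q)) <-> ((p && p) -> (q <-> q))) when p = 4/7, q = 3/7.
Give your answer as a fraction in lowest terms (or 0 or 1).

6/7

p -> q = 4/7 -> 3/7 = 6/7
!(p -> q) = !6/7 = 1/7
q <-> q = 3/7 <-> 3/7 = 1
!(p -> q) && (q <-> q) = 1/7 && 1 = 1/7
p && p = 4/7 && 4/7 = 4/7
q <-> q = 3/7 <-> 3/7 = 1
(p && p) -> (q <-> q) = 4/7 -> 1 = 1
(!(p -> q) && (q <-> q)) <-> ((p && p) -> (q <-> q)) = 1/7 <-> 1 = 1/7
!((!(p -> q) && (q <-> q)) <-> ((p && p) -> (q <-> q))) = !1/7 = 6/7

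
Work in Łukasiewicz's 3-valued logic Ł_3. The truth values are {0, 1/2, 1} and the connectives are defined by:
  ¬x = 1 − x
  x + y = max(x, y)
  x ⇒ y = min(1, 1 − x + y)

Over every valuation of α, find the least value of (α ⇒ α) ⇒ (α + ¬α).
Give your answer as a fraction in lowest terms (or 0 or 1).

1/2

Take α = 1/2:
α ⇒ α = 1/2 ⇒ 1/2 = 1
¬α = ¬1/2 = 1/2
α + ¬α = 1/2 + 1/2 = 1/2
(α ⇒ α) ⇒ (α + ¬α) = 1 ⇒ 1/2 = 1/2
No assignment yields a value below 1/2, so this is the minimum.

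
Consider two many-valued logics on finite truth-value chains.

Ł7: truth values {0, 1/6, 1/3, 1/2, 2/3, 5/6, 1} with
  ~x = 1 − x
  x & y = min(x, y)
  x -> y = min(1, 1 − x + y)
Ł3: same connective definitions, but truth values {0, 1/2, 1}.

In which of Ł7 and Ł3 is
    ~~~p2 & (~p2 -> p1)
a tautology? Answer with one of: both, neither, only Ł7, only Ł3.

neither

In Ł7: at p1 = 0, p2 = 0 the value is 0 — not a tautology.
In Ł3: at p1 = 0, p2 = 0 the value is 0 — not a tautology.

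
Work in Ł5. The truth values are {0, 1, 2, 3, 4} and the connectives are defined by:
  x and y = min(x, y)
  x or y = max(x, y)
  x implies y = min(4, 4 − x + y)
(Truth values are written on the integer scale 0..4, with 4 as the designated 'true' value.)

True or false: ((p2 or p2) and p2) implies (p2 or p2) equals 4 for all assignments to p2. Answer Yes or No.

Yes

p2 = 0 ↦ 4
p2 = 1 ↦ 4
p2 = 2 ↦ 4
p2 = 3 ↦ 4
p2 = 4 ↦ 4
Every assignment gives a value ≥ 4.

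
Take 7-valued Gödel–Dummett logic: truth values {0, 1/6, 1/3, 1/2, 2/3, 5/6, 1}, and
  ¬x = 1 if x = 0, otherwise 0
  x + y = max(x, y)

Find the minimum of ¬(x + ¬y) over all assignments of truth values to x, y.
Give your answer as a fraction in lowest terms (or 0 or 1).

0

Take x = 0, y = 0:
¬y = ¬0 = 1
x + ¬y = 0 + 1 = 1
¬(x + ¬y) = ¬1 = 0
No assignment yields a value below 0, so this is the minimum.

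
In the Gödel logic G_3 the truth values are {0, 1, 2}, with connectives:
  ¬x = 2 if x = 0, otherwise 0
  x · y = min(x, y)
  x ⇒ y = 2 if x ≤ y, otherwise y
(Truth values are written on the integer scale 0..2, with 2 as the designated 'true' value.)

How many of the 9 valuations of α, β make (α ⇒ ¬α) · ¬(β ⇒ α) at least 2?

2

α = 0, β = 0 ↦ 0  <
α = 0, β = 1 ↦ 2  ≥
α = 0, β = 2 ↦ 2  ≥
α = 1, β = 0 ↦ 0  <
α = 1, β = 1 ↦ 0  <
α = 1, β = 2 ↦ 0  <
α = 2, β = 0 ↦ 0  <
α = 2, β = 1 ↦ 0  <
α = 2, β = 2 ↦ 0  <
So 2 of the 9 assignments meet the threshold.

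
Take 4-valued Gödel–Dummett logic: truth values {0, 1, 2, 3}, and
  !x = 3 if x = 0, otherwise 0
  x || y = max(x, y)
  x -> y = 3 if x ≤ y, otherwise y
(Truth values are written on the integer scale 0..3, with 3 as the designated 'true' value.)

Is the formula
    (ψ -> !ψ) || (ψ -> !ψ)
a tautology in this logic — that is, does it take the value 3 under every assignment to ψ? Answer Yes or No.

Counterexample: take ψ = 1.
!ψ = !1 = 0
ψ -> !ψ = 1 -> 0 = 0
!ψ = !1 = 0
ψ -> !ψ = 1 -> 0 = 0
(ψ -> !ψ) || (ψ -> !ψ) = 0 || 0 = 0
This gives 0 ≠ 3.

No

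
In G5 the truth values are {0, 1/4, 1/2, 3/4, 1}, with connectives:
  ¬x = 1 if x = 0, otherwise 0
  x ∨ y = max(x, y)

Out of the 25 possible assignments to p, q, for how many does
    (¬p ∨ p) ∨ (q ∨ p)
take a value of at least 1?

value 1: 13 assignments (counts)
value 3/4: 6 assignments
value 1/2: 4 assignments
value 1/4: 2 assignments
So 13 of the 25 assignments meet the threshold.

13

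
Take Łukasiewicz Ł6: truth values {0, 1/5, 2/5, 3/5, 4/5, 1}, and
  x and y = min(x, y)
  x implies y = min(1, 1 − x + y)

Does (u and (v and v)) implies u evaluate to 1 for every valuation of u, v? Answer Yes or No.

Yes

At u = 0, v = 2/5, for instance:
v and v = 2/5 and 2/5 = 2/5
u and (v and v) = 0 and 2/5 = 0
(u and (v and v)) implies u = 0 implies 0 = 1
and checking the remaining 35 assignments likewise gives ≥ 1 in every case.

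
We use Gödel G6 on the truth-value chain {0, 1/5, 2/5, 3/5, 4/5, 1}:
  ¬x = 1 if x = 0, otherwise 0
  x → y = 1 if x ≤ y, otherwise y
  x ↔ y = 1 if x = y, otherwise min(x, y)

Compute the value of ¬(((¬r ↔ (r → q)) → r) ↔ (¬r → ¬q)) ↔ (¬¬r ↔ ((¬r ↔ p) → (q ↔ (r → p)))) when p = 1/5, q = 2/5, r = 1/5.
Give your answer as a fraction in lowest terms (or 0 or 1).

0

¬r = ¬1/5 = 0
r → q = 1/5 → 2/5 = 1
¬r ↔ (r → q) = 0 ↔ 1 = 0
(¬r ↔ (r → q)) → r = 0 → 1/5 = 1
¬r = ¬1/5 = 0
¬q = ¬2/5 = 0
¬r → ¬q = 0 → 0 = 1
((¬r ↔ (r → q)) → r) ↔ (¬r → ¬q) = 1 ↔ 1 = 1
¬(((¬r ↔ (r → q)) → r) ↔ (¬r → ¬q)) = ¬1 = 0
¬r = ¬1/5 = 0
¬¬r = ¬0 = 1
¬r = ¬1/5 = 0
¬r ↔ p = 0 ↔ 1/5 = 0
r → p = 1/5 → 1/5 = 1
q ↔ (r → p) = 2/5 ↔ 1 = 2/5
(¬r ↔ p) → (q ↔ (r → p)) = 0 → 2/5 = 1
¬¬r ↔ ((¬r ↔ p) → (q ↔ (r → p))) = 1 ↔ 1 = 1
¬(((¬r ↔ (r → q)) → r) ↔ (¬r → ¬q)) ↔ (¬¬r ↔ ((¬r ↔ p) → (q ↔ (r → p)))) = 0 ↔ 1 = 0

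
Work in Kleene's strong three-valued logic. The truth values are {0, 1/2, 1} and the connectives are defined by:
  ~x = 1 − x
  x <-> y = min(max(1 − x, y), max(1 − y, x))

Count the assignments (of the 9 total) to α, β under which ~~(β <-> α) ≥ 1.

2

α = 0, β = 0 ↦ 1  ≥
α = 0, β = 1/2 ↦ 1/2  <
α = 0, β = 1 ↦ 0  <
α = 1/2, β = 0 ↦ 1/2  <
α = 1/2, β = 1/2 ↦ 1/2  <
α = 1/2, β = 1 ↦ 1/2  <
α = 1, β = 0 ↦ 0  <
α = 1, β = 1/2 ↦ 1/2  <
α = 1, β = 1 ↦ 1  ≥
So 2 of the 9 assignments meet the threshold.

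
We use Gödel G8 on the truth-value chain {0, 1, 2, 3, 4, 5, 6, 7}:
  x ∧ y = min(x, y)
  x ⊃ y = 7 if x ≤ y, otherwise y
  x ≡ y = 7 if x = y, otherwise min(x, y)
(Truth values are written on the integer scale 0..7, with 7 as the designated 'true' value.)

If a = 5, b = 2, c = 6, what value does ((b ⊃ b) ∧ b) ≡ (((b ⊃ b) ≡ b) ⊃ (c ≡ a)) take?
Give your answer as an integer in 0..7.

b ⊃ b = 2 ⊃ 2 = 7
(b ⊃ b) ∧ b = 7 ∧ 2 = 2
b ⊃ b = 2 ⊃ 2 = 7
(b ⊃ b) ≡ b = 7 ≡ 2 = 2
c ≡ a = 6 ≡ 5 = 5
((b ⊃ b) ≡ b) ⊃ (c ≡ a) = 2 ⊃ 5 = 7
((b ⊃ b) ∧ b) ≡ (((b ⊃ b) ≡ b) ⊃ (c ≡ a)) = 2 ≡ 7 = 2

2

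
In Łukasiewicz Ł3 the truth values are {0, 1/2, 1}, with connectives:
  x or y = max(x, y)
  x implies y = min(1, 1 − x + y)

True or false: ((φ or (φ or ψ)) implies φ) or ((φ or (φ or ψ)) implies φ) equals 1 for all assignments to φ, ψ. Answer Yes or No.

No

Counterexample: take φ = 0, ψ = 1/2.
φ or ψ = 0 or 1/2 = 1/2
φ or (φ or ψ) = 0 or 1/2 = 1/2
(φ or (φ or ψ)) implies φ = 1/2 implies 0 = 1/2
φ or ψ = 0 or 1/2 = 1/2
φ or (φ or ψ) = 0 or 1/2 = 1/2
(φ or (φ or ψ)) implies φ = 1/2 implies 0 = 1/2
((φ or (φ or ψ)) implies φ) or ((φ or (φ or ψ)) implies φ) = 1/2 or 1/2 = 1/2
This gives 1/2 ≠ 1.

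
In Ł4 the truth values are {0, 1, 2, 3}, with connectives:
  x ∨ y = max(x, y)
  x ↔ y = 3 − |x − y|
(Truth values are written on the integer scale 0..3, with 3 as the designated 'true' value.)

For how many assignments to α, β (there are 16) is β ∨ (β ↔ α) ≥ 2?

α = 0, β = 0 ↦ 3  ≥
α = 0, β = 1 ↦ 2  ≥
α = 0, β = 2 ↦ 2  ≥
α = 0, β = 3 ↦ 3  ≥
α = 1, β = 0 ↦ 2  ≥
α = 1, β = 1 ↦ 3  ≥
α = 1, β = 2 ↦ 2  ≥
α = 1, β = 3 ↦ 3  ≥
α = 2, β = 0 ↦ 1  <
α = 2, β = 1 ↦ 2  ≥
α = 2, β = 2 ↦ 3  ≥
α = 2, β = 3 ↦ 3  ≥
α = 3, β = 0 ↦ 0  <
α = 3, β = 1 ↦ 1  <
α = 3, β = 2 ↦ 2  ≥
α = 3, β = 3 ↦ 3  ≥
So 13 of the 16 assignments meet the threshold.

13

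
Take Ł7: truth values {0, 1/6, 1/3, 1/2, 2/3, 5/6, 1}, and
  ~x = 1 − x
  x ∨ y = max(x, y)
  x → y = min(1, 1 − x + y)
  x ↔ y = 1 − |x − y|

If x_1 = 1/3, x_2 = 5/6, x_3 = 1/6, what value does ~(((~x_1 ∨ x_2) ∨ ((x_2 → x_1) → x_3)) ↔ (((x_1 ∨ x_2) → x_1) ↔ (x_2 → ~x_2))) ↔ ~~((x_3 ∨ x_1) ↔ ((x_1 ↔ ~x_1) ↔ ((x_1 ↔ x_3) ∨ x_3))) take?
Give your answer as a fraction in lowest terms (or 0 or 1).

1/2

~x_1 = ~1/3 = 2/3
~x_1 ∨ x_2 = 2/3 ∨ 5/6 = 5/6
x_2 → x_1 = 5/6 → 1/3 = 1/2
(x_2 → x_1) → x_3 = 1/2 → 1/6 = 2/3
(~x_1 ∨ x_2) ∨ ((x_2 → x_1) → x_3) = 5/6 ∨ 2/3 = 5/6
x_1 ∨ x_2 = 1/3 ∨ 5/6 = 5/6
(x_1 ∨ x_2) → x_1 = 5/6 → 1/3 = 1/2
~x_2 = ~5/6 = 1/6
x_2 → ~x_2 = 5/6 → 1/6 = 1/3
((x_1 ∨ x_2) → x_1) ↔ (x_2 → ~x_2) = 1/2 ↔ 1/3 = 5/6
((~x_1 ∨ x_2) ∨ ((x_2 → x_1) → x_3)) ↔ (((x_1 ∨ x_2) → x_1) ↔ (x_2 → ~x_2)) = 5/6 ↔ 5/6 = 1
~(((~x_1 ∨ x_2) ∨ ((x_2 → x_1) → x_3)) ↔ (((x_1 ∨ x_2) → x_1) ↔ (x_2 → ~x_2))) = ~1 = 0
x_3 ∨ x_1 = 1/6 ∨ 1/3 = 1/3
~x_1 = ~1/3 = 2/3
x_1 ↔ ~x_1 = 1/3 ↔ 2/3 = 2/3
x_1 ↔ x_3 = 1/3 ↔ 1/6 = 5/6
(x_1 ↔ x_3) ∨ x_3 = 5/6 ∨ 1/6 = 5/6
(x_1 ↔ ~x_1) ↔ ((x_1 ↔ x_3) ∨ x_3) = 2/3 ↔ 5/6 = 5/6
(x_3 ∨ x_1) ↔ ((x_1 ↔ ~x_1) ↔ ((x_1 ↔ x_3) ∨ x_3)) = 1/3 ↔ 5/6 = 1/2
~((x_3 ∨ x_1) ↔ ((x_1 ↔ ~x_1) ↔ ((x_1 ↔ x_3) ∨ x_3))) = ~1/2 = 1/2
~~((x_3 ∨ x_1) ↔ ((x_1 ↔ ~x_1) ↔ ((x_1 ↔ x_3) ∨ x_3))) = ~1/2 = 1/2
~(((~x_1 ∨ x_2) ∨ ((x_2 → x_1) → x_3)) ↔ (((x_1 ∨ x_2) → x_1) ↔ (x_2 → ~x_2))) ↔ ~~((x_3 ∨ x_1) ↔ ((x_1 ↔ ~x_1) ↔ ((x_1 ↔ x_3) ∨ x_3))) = 0 ↔ 1/2 = 1/2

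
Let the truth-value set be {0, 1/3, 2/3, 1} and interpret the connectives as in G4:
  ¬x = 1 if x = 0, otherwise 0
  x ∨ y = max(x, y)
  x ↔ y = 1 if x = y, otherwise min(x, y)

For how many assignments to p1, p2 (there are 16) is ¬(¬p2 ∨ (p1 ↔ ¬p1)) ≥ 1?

12

p1 = 0, p2 = 0 ↦ 0  <
p1 = 0, p2 = 1/3 ↦ 1  ≥
p1 = 0, p2 = 2/3 ↦ 1  ≥
p1 = 0, p2 = 1 ↦ 1  ≥
p1 = 1/3, p2 = 0 ↦ 0  <
p1 = 1/3, p2 = 1/3 ↦ 1  ≥
p1 = 1/3, p2 = 2/3 ↦ 1  ≥
p1 = 1/3, p2 = 1 ↦ 1  ≥
p1 = 2/3, p2 = 0 ↦ 0  <
p1 = 2/3, p2 = 1/3 ↦ 1  ≥
p1 = 2/3, p2 = 2/3 ↦ 1  ≥
p1 = 2/3, p2 = 1 ↦ 1  ≥
p1 = 1, p2 = 0 ↦ 0  <
p1 = 1, p2 = 1/3 ↦ 1  ≥
p1 = 1, p2 = 2/3 ↦ 1  ≥
p1 = 1, p2 = 1 ↦ 1  ≥
So 12 of the 16 assignments meet the threshold.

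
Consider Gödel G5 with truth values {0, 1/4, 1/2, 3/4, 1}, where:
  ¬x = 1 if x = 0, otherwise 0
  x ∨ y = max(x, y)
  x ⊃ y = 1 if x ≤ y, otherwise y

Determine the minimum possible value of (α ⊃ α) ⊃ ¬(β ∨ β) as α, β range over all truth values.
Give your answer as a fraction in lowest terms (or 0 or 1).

Take α = 0, β = 1/4:
α ⊃ α = 0 ⊃ 0 = 1
β ∨ β = 1/4 ∨ 1/4 = 1/4
¬(β ∨ β) = ¬1/4 = 0
(α ⊃ α) ⊃ ¬(β ∨ β) = 1 ⊃ 0 = 0
No assignment yields a value below 0, so this is the minimum.

0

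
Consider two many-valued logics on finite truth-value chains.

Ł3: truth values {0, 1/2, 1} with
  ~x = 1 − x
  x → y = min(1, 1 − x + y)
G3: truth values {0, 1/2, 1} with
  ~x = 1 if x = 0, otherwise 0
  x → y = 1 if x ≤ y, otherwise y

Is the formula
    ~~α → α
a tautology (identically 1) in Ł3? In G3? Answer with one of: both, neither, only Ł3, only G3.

only Ł3

In Ł3: every assignment gives 1 — tautology.
In G3: at α = 1/2 the value is 1/2 — not a tautology.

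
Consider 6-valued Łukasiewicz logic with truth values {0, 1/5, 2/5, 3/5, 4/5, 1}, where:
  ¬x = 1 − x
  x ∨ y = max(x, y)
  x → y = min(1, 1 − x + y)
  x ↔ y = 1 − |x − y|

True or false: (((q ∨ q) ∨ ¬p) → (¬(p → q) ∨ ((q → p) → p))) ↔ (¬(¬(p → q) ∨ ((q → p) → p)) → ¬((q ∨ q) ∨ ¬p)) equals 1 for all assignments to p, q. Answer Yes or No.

At p = 2/5, q = 1/5, for instance:
q ∨ q = 1/5 ∨ 1/5 = 1/5
¬p = ¬2/5 = 3/5
(q ∨ q) ∨ ¬p = 1/5 ∨ 3/5 = 3/5
p → q = 2/5 → 1/5 = 4/5
¬(p → q) = ¬4/5 = 1/5
q → p = 1/5 → 2/5 = 1
(q → p) → p = 1 → 2/5 = 2/5
¬(p → q) ∨ ((q → p) → p) = 1/5 ∨ 2/5 = 2/5
((q ∨ q) ∨ ¬p) → (¬(p → q) ∨ ((q → p) → p)) = 3/5 → 2/5 = 4/5
¬(¬(p → q) ∨ ((q → p) → p)) = ¬2/5 = 3/5
¬((q ∨ q) ∨ ¬p) = ¬3/5 = 2/5
¬(¬(p → q) ∨ ((q → p) → p)) → ¬((q ∨ q) ∨ ¬p) = 3/5 → 2/5 = 4/5
(((q ∨ q) ∨ ¬p) → (¬(p → q) ∨ ((q → p) → p))) ↔ (¬(¬(p → q) ∨ ((q → p) → p)) → ¬((q ∨ q) ∨ ¬p)) = 4/5 ↔ 4/5 = 1
and checking the remaining 35 assignments likewise gives ≥ 1 in every case.

Yes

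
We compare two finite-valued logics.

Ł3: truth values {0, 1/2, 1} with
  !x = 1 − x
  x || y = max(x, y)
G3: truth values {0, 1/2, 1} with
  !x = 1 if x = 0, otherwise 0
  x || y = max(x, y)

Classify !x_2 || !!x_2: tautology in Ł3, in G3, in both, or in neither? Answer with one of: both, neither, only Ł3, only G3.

In Ł3: at x_2 = 1/2 the value is 1/2 — not a tautology.
In G3: every assignment gives 1 — tautology.

only G3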